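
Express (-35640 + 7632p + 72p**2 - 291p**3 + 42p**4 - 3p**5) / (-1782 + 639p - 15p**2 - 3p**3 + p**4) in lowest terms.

(-540 + 42p + 15p**2 - 3p**3)/(-27 + 6p + p**2)

Euclidean algorithm in ℚ[p]:
  -3p**5 + 42p**4 - 291p**3 + 72p**2 + 7632p - 35640 = (-3p + 33)(p**4 - 3p**3 - 15p**2 + 639p - 1782) + (-237p**3 + 2484p**2 - 18801p + 23166)
  p**4 - 3p**3 - 15p**2 + 639p - 1782 = (-(1/237)p - 197/6241)(-237p**3 + 2484p**2 - 18801p + 23166) + (-(99360/6241)p**2 + (894240/6241)p - 6557760/6241)
  -237p**3 + 2484p**2 - 18801p + 23166 = ((493039/33120)p - 81133/3680)(-(99360/6241)p**2 + (894240/6241)p - 6557760/6241) + (0)
Last nonzero remainder: -(99360/6241)p**2 + (894240/6241)p - 6557760/6241. Dividing through by -99360/6241 gives the monic gcd p**2 - 9p + 66.
Cancel p**2 - 9p + 66 from numerator and denominator to get the reduced form.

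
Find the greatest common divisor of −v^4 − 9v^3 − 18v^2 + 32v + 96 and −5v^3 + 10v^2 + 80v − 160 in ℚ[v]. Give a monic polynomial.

v^2 + 2v − 8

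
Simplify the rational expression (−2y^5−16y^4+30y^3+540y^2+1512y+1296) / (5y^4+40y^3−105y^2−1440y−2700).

Apply the Euclidean algorithm:
  −2y^5−16y^4+30y^3+540y^2+1512y+1296 = (−(2/5)y)(5y^4+40y^3−105y^2−1440y−2700) + (−12y^3−36y^2+432y+1296)
  5y^4+40y^3−105y^2−1440y−2700 = (−(5/12)y−25/12)(−12y^3−36y^2+432y+1296) + (0)
Last nonzero remainder: −12y^3−36y^2+432y+1296. Dividing through by −12 gives the monic gcd y^3+3y^2−36y−108.
Cancel y^3+3y^2−36y−108 from numerator and denominator to get the reduced form.

(−2y^2−10y−12)/(5y+25)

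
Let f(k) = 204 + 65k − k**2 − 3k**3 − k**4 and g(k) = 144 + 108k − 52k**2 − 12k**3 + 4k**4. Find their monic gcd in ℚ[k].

Apply the Euclidean algorithm:
  −k**4 − 3k**3 − k**2 + 65k + 204 = (−1/4)(4k**4 − 12k**3 − 52k**2 + 108k + 144) + (−6k**3 − 14k**2 + 92k + 240)
  4k**4 − 12k**3 − 52k**2 + 108k + 144 = (−(2/3)k + 32/9)(−6k**3 − 14k**2 + 92k + 240) + ((532/9)k**2 − (532/9)k − 2128/3)
  −6k**3 − 14k**2 + 92k + 240 = (−(27/266)k − 45/133)((532/9)k**2 − (532/9)k − 2128/3) + (0)
Last nonzero remainder: (532/9)k**2 − (532/9)k − 2128/3. Dividing through by 532/9 gives the monic gcd k**2 − k − 12.

−12 − k + k**2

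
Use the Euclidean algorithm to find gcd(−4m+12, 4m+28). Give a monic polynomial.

Apply the Euclidean algorithm:
  −4m+12 = (−1)(4m+28) + (40)
  4m+28 = ((1/10)m+7/10)(40) + (0)
The last nonzero remainder is the constant 40, so the polynomials are coprime and gcd = 1.

1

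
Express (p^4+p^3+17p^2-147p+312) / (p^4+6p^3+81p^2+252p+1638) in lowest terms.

(p^2-5p+8)/(p^2+42)

By polynomial division,
  p^4+p^3+17p^2-147p+312 = (p^4+6p^3+81p^2+252p+1638) + (-5p^3-64p^2-399p-1326)
  p^4+6p^3+81p^2+252p+1638 = (-(1/5)p+34/25)(-5p^3-64p^2-399p-1326) + ((2206/25)p^2+(13236/25)p+86034/25)
  -5p^3-64p^2-399p-1326 = (-(125/2206)p-425/1103)((2206/25)p^2+(13236/25)p+86034/25) + (0)
Last nonzero remainder: (2206/25)p^2+(13236/25)p+86034/25. Dividing through by 2206/25 gives the monic gcd p^2+6p+39.
Cancel p^2+6p+39 from numerator and denominator to get the reduced form.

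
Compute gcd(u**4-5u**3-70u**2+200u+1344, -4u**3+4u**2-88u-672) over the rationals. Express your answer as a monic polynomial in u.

By polynomial division,
  u**4-5u**3-70u**2+200u+1344 = (-(1/4)u+1)(-4u**3+4u**2-88u-672) + (-96u**2+120u+2016)
  -4u**3+4u**2-88u-672 = ((1/24)u+1/96)(-96u**2+120u+2016) + (-(693/4)u-693)
  -96u**2+120u+2016 = ((128/231)u-32/11)(-(693/4)u-693) + (0)
Last nonzero remainder: -(693/4)u-693. Dividing through by -693/4 gives the monic gcd u+4.

u+4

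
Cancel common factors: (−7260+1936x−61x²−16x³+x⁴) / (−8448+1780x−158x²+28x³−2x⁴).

(110−x−x²)/(128+6x+2x²)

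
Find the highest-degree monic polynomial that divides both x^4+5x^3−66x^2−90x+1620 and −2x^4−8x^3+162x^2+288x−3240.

Euclidean algorithm in ℚ[x]:
  x^4+5x^3−66x^2−90x+1620 = (−1/2)(−2x^4−8x^3+162x^2+288x−3240) + (x^3+15x^2+54x)
  −2x^4−8x^3+162x^2+288x−3240 = (−2x+22)(x^3+15x^2+54x) + (−60x^2−900x−3240)
  x^3+15x^2+54x = (−(1/60)x)(−60x^2−900x−3240) + (0)
Last nonzero remainder: −60x^2−900x−3240. Dividing through by −60 gives the monic gcd x^2+15x+54.

x^2+15x+54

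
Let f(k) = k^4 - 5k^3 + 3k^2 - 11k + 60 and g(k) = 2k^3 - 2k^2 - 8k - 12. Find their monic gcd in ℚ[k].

Repeated division with remainder:
  k^4 - 5k^3 + 3k^2 - 11k + 60 = ((1/2)k - 2)(2k^3 - 2k^2 - 8k - 12) + (3k^2 - 21k + 36)
  2k^3 - 2k^2 - 8k - 12 = ((2/3)k + 4)(3k^2 - 21k + 36) + (52k - 156)
  3k^2 - 21k + 36 = ((3/52)k - 3/13)(52k - 156) + (0)
Last nonzero remainder: 52k - 156. Dividing through by 52 gives the monic gcd k - 3.

k - 3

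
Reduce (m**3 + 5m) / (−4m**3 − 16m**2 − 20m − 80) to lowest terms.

(−m)/(4m + 16)

Repeated division with remainder:
  m**3 + 5m = (−1/4)(−4m**3 − 16m**2 − 20m − 80) + (−4m**2 − 20)
  −4m**3 − 16m**2 − 20m − 80 = (m + 4)(−4m**2 − 20) + (0)
Last nonzero remainder: −4m**2 − 20. Dividing through by −4 gives the monic gcd m**2 + 5.
Cancel m**2 + 5 from numerator and denominator to get the reduced form.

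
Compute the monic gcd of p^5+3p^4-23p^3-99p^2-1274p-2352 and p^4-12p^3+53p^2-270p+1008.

p^3-6p^2+17p-168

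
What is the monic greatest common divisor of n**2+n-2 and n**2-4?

n+2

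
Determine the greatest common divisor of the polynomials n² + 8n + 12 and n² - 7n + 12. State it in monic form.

1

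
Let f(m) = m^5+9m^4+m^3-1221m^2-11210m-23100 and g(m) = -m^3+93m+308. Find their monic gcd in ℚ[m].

m^2-4m-77

Apply the Euclidean algorithm:
  m^5+9m^4+m^3-1221m^2-11210m-23100 = (-m^2-9m-94)(-m^3+93m+308) + (-76m^2+304m+5852)
  -m^3+93m+308 = ((1/76)m+1/19)(-76m^2+304m+5852) + (0)
Last nonzero remainder: -76m^2+304m+5852. Dividing through by -76 gives the monic gcd m^2-4m-77.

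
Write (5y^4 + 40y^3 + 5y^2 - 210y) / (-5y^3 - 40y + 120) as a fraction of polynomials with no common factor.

(-y^3 - 10y^2 - 21y)/(y^2 + 2y + 12)

Repeated division with remainder:
  5y^4 + 40y^3 + 5y^2 - 210y = (-y - 8)(-5y^3 - 40y + 120) + (-35y^2 - 410y + 960)
  -5y^3 - 40y + 120 = ((1/7)y - 82/49)(-35y^2 - 410y + 960) + (-(42300/49)y + 84600/49)
  -35y^2 - 410y + 960 = ((343/8460)y + 392/705)(-(42300/49)y + 84600/49) + (0)
Last nonzero remainder: -(42300/49)y + 84600/49. Dividing through by -42300/49 gives the monic gcd y - 2.
Cancel y - 2 from numerator and denominator to get the reduced form.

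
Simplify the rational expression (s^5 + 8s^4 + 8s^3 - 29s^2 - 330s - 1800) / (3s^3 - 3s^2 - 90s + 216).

Euclidean algorithm in ℚ[s]:
  s^5 + 8s^4 + 8s^3 - 29s^2 - 330s - 1800 = ((1/3)s^2 + 3s + 47/3)(3s^3 - 3s^2 - 90s + 216) + (216s^2 + 432s - 5184)
  3s^3 - 3s^2 - 90s + 216 = ((1/72)s - 1/24)(216s^2 + 432s - 5184) + (0)
Last nonzero remainder: 216s^2 + 432s - 5184. Dividing through by 216 gives the monic gcd s^2 + 2s - 24.
Cancel s^2 + 2s - 24 from numerator and denominator to get the reduced form.

(s^3 + 6s^2 + 20s + 75)/(3s - 9)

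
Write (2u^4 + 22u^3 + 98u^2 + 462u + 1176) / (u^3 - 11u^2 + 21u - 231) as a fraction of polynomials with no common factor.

(2u^2 + 22u + 56)/(u - 11)

Repeated division with remainder:
  2u^4 + 22u^3 + 98u^2 + 462u + 1176 = (2u + 44)(u^3 - 11u^2 + 21u - 231) + (540u^2 + 11340)
  u^3 - 11u^2 + 21u - 231 = ((1/540)u - 11/540)(540u^2 + 11340) + (0)
Last nonzero remainder: 540u^2 + 11340. Dividing through by 540 gives the monic gcd u^2 + 21.
Cancel u^2 + 21 from numerator and denominator to get the reduced form.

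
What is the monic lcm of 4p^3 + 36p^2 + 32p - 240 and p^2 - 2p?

Repeated division with remainder:
  4p^3 + 36p^2 + 32p - 240 = (4p + 44)(p^2 - 2p) + (120p - 240)
  p^2 - 2p = ((1/120)p)(120p - 240) + (0)
Last nonzero remainder: 120p - 240. Dividing through by 120 gives the monic gcd p - 2.
Then lcm(f, g) = f·g / gcd(f, g); expanding and making the result monic gives the answer.

p^4 + 9p^3 + 8p^2 - 60p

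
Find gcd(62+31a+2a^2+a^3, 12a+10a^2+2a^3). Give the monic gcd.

2+a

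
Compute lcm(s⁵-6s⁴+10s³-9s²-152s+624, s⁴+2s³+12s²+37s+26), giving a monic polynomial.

s⁷-3s⁶-6s⁵+9s⁴-159s³+150s²+1568s+1248

By polynomial division,
  s⁵-6s⁴+10s³-9s²-152s+624 = (s-8)(s⁴+2s³+12s²+37s+26) + (14s³+50s²+118s+832)
  s⁴+2s³+12s²+37s+26 = ((1/14)s-11/98)(14s³+50s²+118s+832) + ((450/49)s²-(450/49)s+5850/49)
  14s³+50s²+118s+832 = ((343/225)s+1568/225)((450/49)s²-(450/49)s+5850/49) + (0)
Last nonzero remainder: (450/49)s²-(450/49)s+5850/49. Dividing through by 450/49 gives the monic gcd s²-s+13.
Then lcm(f, g) = f·g / gcd(f, g); expanding and making the result monic gives the answer.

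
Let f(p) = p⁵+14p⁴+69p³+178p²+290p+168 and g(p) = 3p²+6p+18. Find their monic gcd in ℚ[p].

p²+2p+6

By polynomial division,
  p⁵+14p⁴+69p³+178p²+290p+168 = ((1/3)p³+4p²+13p+28/3)(3p²+6p+18) + (0)
Last nonzero remainder: 3p²+6p+18. Dividing through by 3 gives the monic gcd p²+2p+6.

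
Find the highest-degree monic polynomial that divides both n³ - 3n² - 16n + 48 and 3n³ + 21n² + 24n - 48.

n + 4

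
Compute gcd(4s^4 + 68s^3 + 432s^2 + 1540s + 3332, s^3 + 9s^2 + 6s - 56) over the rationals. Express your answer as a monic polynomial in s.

s + 7

Apply the Euclidean algorithm:
  4s^4 + 68s^3 + 432s^2 + 1540s + 3332 = (4s + 32)(s^3 + 9s^2 + 6s - 56) + (120s^2 + 1572s + 5124)
  s^3 + 9s^2 + 6s - 56 = ((1/120)s - 41/1200)(120s^2 + 1572s + 5124) + ((1701/100)s + 11907/100)
  120s^2 + 1572s + 5124 = ((4000/567)s + 24400/567)((1701/100)s + 11907/100) + (0)
Last nonzero remainder: (1701/100)s + 11907/100. Dividing through by 1701/100 gives the monic gcd s + 7.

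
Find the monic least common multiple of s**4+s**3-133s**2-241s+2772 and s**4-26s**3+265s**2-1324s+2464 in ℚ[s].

Euclidean algorithm in ℚ[s]:
  s**4+s**3-133s**2-241s+2772 = (s**4-26s**3+265s**2-1324s+2464) + (27s**3-398s**2+1083s+308)
  s**4-26s**3+265s**2-1324s+2464 = ((1/27)s-304/729)(27s**3-398s**2+1083s+308) + ((42952/729)s**2-(214760/243)s+1889888/729)
  27s**3-398s**2+1083s+308 = ((19683/42952)s+729/6136)((42952/729)s**2-(214760/243)s+1889888/729) + (0)
Last nonzero remainder: (42952/729)s**2-(214760/243)s+1889888/729. Dividing through by 42952/729 gives the monic gcd s**2-15s+44.
Then lcm(f, g) = f·g / gcd(f, g); expanding and making the result monic gives the answer.

s**6-10s**5-88s**4+1278s**3-2025s**2-43988s+155232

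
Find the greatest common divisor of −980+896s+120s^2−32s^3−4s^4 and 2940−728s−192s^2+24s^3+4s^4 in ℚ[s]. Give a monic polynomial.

By polynomial division,
  −4s^4−32s^3+120s^2+896s−980 = (−1)(4s^4+24s^3−192s^2−728s+2940) + (−8s^3−72s^2+168s+1960)
  4s^4+24s^3−192s^2−728s+2940 = (−(1/2)s+3/2)(−8s^3−72s^2+168s+1960) + (0)
Last nonzero remainder: −8s^3−72s^2+168s+1960. Dividing through by −8 gives the monic gcd s^3+9s^2−21s−245.

−245−21s+9s^2+s^3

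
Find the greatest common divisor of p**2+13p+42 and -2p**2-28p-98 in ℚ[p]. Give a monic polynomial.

p+7

Repeated division with remainder:
  p**2+13p+42 = (-1/2)(-2p**2-28p-98) + (-p-7)
  -2p**2-28p-98 = (2p+14)(-p-7) + (0)
Last nonzero remainder: -p-7. Dividing through by -1 gives the monic gcd p+7.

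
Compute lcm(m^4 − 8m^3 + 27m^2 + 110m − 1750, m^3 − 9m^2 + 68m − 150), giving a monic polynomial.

By polynomial division,
  m^4 − 8m^3 + 27m^2 + 110m − 1750 = (m + 1)(m^3 − 9m^2 + 68m − 150) + (−32m^2 + 192m − 1600)
  m^3 − 9m^2 + 68m − 150 = (−(1/32)m + 3/32)(−32m^2 + 192m − 1600) + (0)
Last nonzero remainder: −32m^2 + 192m − 1600. Dividing through by −32 gives the monic gcd m^2 − 6m + 50.
Then lcm(f, g) = f·g / gcd(f, g); expanding and making the result monic gives the answer.

m^5 − 11m^4 + 51m^3 + 29m^2 − 2080m + 5250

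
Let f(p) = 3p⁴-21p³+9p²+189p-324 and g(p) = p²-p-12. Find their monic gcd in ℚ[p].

Repeated division with remainder:
  3p⁴-21p³+9p²+189p-324 = (3p²-18p+27)(p²-p-12) + (0)
The last nonzero remainder p²-p-12 is already monic.

p²-p-12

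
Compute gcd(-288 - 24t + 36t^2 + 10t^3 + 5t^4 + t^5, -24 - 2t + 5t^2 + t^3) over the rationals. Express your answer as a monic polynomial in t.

Euclidean algorithm in ℚ[t]:
  t^5 + 5t^4 + 10t^3 + 36t^2 - 24t - 288 = (t^2 + 12)(t^3 + 5t^2 - 2t - 24) + (0)
The last nonzero remainder t^3 + 5t^2 - 2t - 24 is already monic.

-24 - 2t + 5t^2 + t^3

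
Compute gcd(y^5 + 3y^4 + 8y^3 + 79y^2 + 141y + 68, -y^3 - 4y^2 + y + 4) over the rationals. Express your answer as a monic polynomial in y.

Euclidean algorithm in ℚ[y]:
  y^5 + 3y^4 + 8y^3 + 79y^2 + 141y + 68 = (-y^2 + y - 13)(-y^3 - 4y^2 + y + 4) + (30y^2 + 150y + 120)
  -y^3 - 4y^2 + y + 4 = (-(1/30)y + 1/30)(30y^2 + 150y + 120) + (0)
Last nonzero remainder: 30y^2 + 150y + 120. Dividing through by 30 gives the monic gcd y^2 + 5y + 4.

y^2 + 5y + 4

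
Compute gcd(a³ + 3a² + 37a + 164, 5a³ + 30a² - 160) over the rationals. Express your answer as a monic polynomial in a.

a + 4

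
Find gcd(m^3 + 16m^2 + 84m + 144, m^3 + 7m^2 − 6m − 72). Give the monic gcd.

By polynomial division,
  m^3 + 16m^2 + 84m + 144 = (m^3 + 7m^2 − 6m − 72) + (9m^2 + 90m + 216)
  m^3 + 7m^2 − 6m − 72 = ((1/9)m − 1/3)(9m^2 + 90m + 216) + (0)
Last nonzero remainder: 9m^2 + 90m + 216. Dividing through by 9 gives the monic gcd m^2 + 10m + 24.

m^2 + 10m + 24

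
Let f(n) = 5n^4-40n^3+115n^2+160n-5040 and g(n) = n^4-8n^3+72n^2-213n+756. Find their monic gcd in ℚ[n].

n^2-5n+36

Euclidean algorithm in ℚ[n]:
  5n^4-40n^3+115n^2+160n-5040 = (5)(n^4-8n^3+72n^2-213n+756) + (-245n^2+1225n-8820)
  n^4-8n^3+72n^2-213n+756 = (-(1/245)n^2+(3/245)n-3/35)(-245n^2+1225n-8820) + (0)
Last nonzero remainder: -245n^2+1225n-8820. Dividing through by -245 gives the monic gcd n^2-5n+36.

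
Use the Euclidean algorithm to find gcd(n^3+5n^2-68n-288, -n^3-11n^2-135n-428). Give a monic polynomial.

Apply the Euclidean algorithm:
  n^3+5n^2-68n-288 = (-1)(-n^3-11n^2-135n-428) + (-6n^2-203n-716)
  -n^3-11n^2-135n-428 = ((1/6)n-137/36)(-6n^2-203n-716) + (-(28375/36)n-28375/9)
  -6n^2-203n-716 = ((216/28375)n+6444/28375)(-(28375/36)n-28375/9) + (0)
Last nonzero remainder: -(28375/36)n-28375/9. Dividing through by -28375/36 gives the monic gcd n+4.

n+4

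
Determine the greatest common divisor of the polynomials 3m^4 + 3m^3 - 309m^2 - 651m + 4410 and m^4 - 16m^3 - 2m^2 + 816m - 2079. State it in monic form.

Apply the Euclidean algorithm:
  3m^4 + 3m^3 - 309m^2 - 651m + 4410 = (3)(m^4 - 16m^3 - 2m^2 + 816m - 2079) + (51m^3 - 303m^2 - 3099m + 10647)
  m^4 - 16m^3 - 2m^2 + 816m - 2079 = ((1/51)m - 57/289)(51m^3 - 303m^2 - 3099m + 10647) + (-(288/289)m^2 - (1152/289)m + 6048/289)
  51m^3 - 303m^2 - 3099m + 10647 = (-(4913/96)m + 48841/96)(-(288/289)m^2 - (1152/289)m + 6048/289) + (0)
Last nonzero remainder: -(288/289)m^2 - (1152/289)m + 6048/289. Dividing through by -288/289 gives the monic gcd m^2 + 4m - 21.

m^2 + 4m - 21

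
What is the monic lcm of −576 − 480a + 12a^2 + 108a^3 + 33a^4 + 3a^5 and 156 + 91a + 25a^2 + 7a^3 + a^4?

−2496 − 2080a − 140a^2 + 308a^3 + 147a^4 + 49a^5 + 11a^6 + a^7

By polynomial division,
  3a^5 + 33a^4 + 108a^3 + 12a^2 − 480a − 576 = (3a + 12)(a^4 + 7a^3 + 25a^2 + 91a + 156) + (−51a^3 − 561a^2 − 2040a − 2448)
  a^4 + 7a^3 + 25a^2 + 91a + 156 = (−(1/51)a + 4/51)(−51a^3 − 561a^2 − 2040a − 2448) + (29a^2 + 203a + 348)
  −51a^3 − 561a^2 − 2040a − 2448 = (−(51/29)a − 204/29)(29a^2 + 203a + 348) + (0)
Last nonzero remainder: 29a^2 + 203a + 348. Dividing through by 29 gives the monic gcd a^2 + 7a + 12.
Then lcm(f, g) = f·g / gcd(f, g); expanding and making the result monic gives the answer.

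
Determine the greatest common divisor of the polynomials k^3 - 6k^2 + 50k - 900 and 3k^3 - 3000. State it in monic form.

By polynomial division,
  k^3 - 6k^2 + 50k - 900 = (1/3)(3k^3 - 3000) + (-6k^2 + 50k + 100)
  3k^3 - 3000 = (-(1/2)k - 25/6)(-6k^2 + 50k + 100) + ((775/3)k - 7750/3)
  -6k^2 + 50k + 100 = (-(18/775)k - 6/155)((775/3)k - 7750/3) + (0)
Last nonzero remainder: (775/3)k - 7750/3. Dividing through by 775/3 gives the monic gcd k - 10.

k - 10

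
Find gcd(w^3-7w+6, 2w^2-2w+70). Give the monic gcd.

1

Repeated division with remainder:
  w^3-7w+6 = ((1/2)w+1/2)(2w^2-2w+70) + (-41w-29)
  2w^2-2w+70 = (-(2/41)w+140/1681)(-41w-29) + (121730/1681)
  -41w-29 = (-(68921/121730)w-48749/121730)(121730/1681) + (0)
The last nonzero remainder is the constant 121730/1681, so the polynomials are coprime and gcd = 1.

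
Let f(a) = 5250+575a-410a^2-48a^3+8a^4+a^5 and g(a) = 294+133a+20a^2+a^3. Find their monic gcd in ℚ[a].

Repeated division with remainder:
  a^5+8a^4-48a^3-410a^2+575a+5250 = (a^2-12a+59)(a^3+20a^2+133a+294) + (-288a^2-3744a-12096)
  a^3+20a^2+133a+294 = (-(1/288)a-7/288)(-288a^2-3744a-12096) + (0)
Last nonzero remainder: -288a^2-3744a-12096. Dividing through by -288 gives the monic gcd a^2+13a+42.

42+13a+a^2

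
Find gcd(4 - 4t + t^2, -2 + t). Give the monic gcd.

-2 + t

Euclidean algorithm in ℚ[t]:
  t^2 - 4t + 4 = (t - 2)(t - 2) + (0)
The last nonzero remainder t - 2 is already monic.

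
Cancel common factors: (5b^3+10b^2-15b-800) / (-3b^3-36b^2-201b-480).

(-5b+25)/(3b+15)

Euclidean algorithm in ℚ[b]:
  5b^3+10b^2-15b-800 = (-5/3)(-3b^3-36b^2-201b-480) + (-50b^2-350b-1600)
  -3b^3-36b^2-201b-480 = ((3/50)b+3/10)(-50b^2-350b-1600) + (0)
Last nonzero remainder: -50b^2-350b-1600. Dividing through by -50 gives the monic gcd b^2+7b+32.
Cancel b^2+7b+32 from numerator and denominator to get the reduced form.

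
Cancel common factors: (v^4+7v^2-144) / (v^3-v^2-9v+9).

(v^2+16)/(v-1)

By polynomial division,
  v^4+7v^2-144 = (v+1)(v^3-v^2-9v+9) + (17v^2-153)
  v^3-v^2-9v+9 = ((1/17)v-1/17)(17v^2-153) + (0)
Last nonzero remainder: 17v^2-153. Dividing through by 17 gives the monic gcd v^2-9.
Cancel v^2-9 from numerator and denominator to get the reduced form.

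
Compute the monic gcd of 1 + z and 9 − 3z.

By polynomial division,
  z + 1 = (−1/3)(−3z + 9) + (4)
  −3z + 9 = (−(3/4)z + 9/4)(4) + (0)
The last nonzero remainder is the constant 4, so the polynomials are coprime and gcd = 1.

1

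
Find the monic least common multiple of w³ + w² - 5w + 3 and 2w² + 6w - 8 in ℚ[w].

By polynomial division,
  w³ + w² - 5w + 3 = ((1/2)w - 1)(2w² + 6w - 8) + (5w - 5)
  2w² + 6w - 8 = ((2/5)w + 8/5)(5w - 5) + (0)
Last nonzero remainder: 5w - 5. Dividing through by 5 gives the monic gcd w - 1.
Then lcm(f, g) = f·g / gcd(f, g); expanding and making the result monic gives the answer.

w⁴ + 5w³ - w² - 17w + 12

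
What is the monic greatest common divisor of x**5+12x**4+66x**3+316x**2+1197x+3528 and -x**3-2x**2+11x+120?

Apply the Euclidean algorithm:
  x**5+12x**4+66x**3+316x**2+1197x+3528 = (-x**2-10x-57)(-x**3-2x**2+11x+120) + (432x**2+3024x+10368)
  -x**3-2x**2+11x+120 = (-(1/432)x+5/432)(432x**2+3024x+10368) + (0)
Last nonzero remainder: 432x**2+3024x+10368. Dividing through by 432 gives the monic gcd x**2+7x+24.

x**2+7x+24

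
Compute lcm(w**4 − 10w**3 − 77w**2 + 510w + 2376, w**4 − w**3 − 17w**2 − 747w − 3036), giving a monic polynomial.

By polynomial division,
  w**4 − 10w**3 − 77w**2 + 510w + 2376 = (w**4 − w**3 − 17w**2 − 747w − 3036) + (−9w**3 − 60w**2 + 1257w + 5412)
  w**4 − w**3 − 17w**2 − 747w − 3036 = (−(1/9)w + 23/27)(−9w**3 − 60w**2 + 1257w + 5412) + ((1564/9)w**2 − (10948/9)w − 68816/9)
  −9w**3 − 60w**2 + 1257w + 5412 = (−(81/1564)w − 1107/1564)((1564/9)w**2 − (10948/9)w − 68816/9) + (0)
Last nonzero remainder: (1564/9)w**2 − (10948/9)w − 68816/9. Dividing through by 1564/9 gives the monic gcd w**2 − 7w − 44.
Then lcm(f, g) = f·g / gcd(f, g); expanding and making the result monic gives the answer.

w**6 − 4w**5 − 68w**4 − 642w**3 + 123w**2 + 49446w + 163944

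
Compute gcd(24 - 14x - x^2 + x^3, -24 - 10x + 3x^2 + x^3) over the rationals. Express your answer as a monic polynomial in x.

-12 + x + x^2

By polynomial division,
  x^3 - x^2 - 14x + 24 = (x^3 + 3x^2 - 10x - 24) + (-4x^2 - 4x + 48)
  x^3 + 3x^2 - 10x - 24 = (-(1/4)x - 1/2)(-4x^2 - 4x + 48) + (0)
Last nonzero remainder: -4x^2 - 4x + 48. Dividing through by -4 gives the monic gcd x^2 + x - 12.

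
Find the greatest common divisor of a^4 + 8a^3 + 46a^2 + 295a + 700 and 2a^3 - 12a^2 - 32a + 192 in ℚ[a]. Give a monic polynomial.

By polynomial division,
  a^4 + 8a^3 + 46a^2 + 295a + 700 = ((1/2)a + 7)(2a^3 - 12a^2 - 32a + 192) + (146a^2 + 423a - 644)
  2a^3 - 12a^2 - 32a + 192 = ((1/73)a - 1299/10658)(146a^2 + 423a - 644) + ((302445/10658)a + 604890/5329)
  146a^2 + 423a - 644 = ((1556068/302445)a - 1715938/302445)((302445/10658)a + 604890/5329) + (0)
Last nonzero remainder: (302445/10658)a + 604890/5329. Dividing through by 302445/10658 gives the monic gcd a + 4.

a + 4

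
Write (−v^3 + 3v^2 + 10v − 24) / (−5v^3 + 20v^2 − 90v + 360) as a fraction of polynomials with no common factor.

Euclidean algorithm in ℚ[v]:
  −v^3 + 3v^2 + 10v − 24 = (1/5)(−5v^3 + 20v^2 − 90v + 360) + (−v^2 + 28v − 96)
  −5v^3 + 20v^2 − 90v + 360 = (5v + 120)(−v^2 + 28v − 96) + (−2970v + 11880)
  −v^2 + 28v − 96 = ((1/2970)v − 4/495)(−2970v + 11880) + (0)
Last nonzero remainder: −2970v + 11880. Dividing through by −2970 gives the monic gcd v − 4.
Cancel v − 4 from numerator and denominator to get the reduced form.

(v^2 + v − 6)/(5v^2 + 90)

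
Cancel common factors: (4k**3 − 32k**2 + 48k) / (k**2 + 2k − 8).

(4k**2 − 24k)/(k + 4)

Repeated division with remainder:
  4k**3 − 32k**2 + 48k = (4k − 40)(k**2 + 2k − 8) + (160k − 320)
  k**2 + 2k − 8 = ((1/160)k + 1/40)(160k − 320) + (0)
Last nonzero remainder: 160k − 320. Dividing through by 160 gives the monic gcd k − 2.
Cancel k − 2 from numerator and denominator to get the reduced form.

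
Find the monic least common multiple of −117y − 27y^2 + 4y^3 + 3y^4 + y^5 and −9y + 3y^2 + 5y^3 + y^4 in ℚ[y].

351y − 153y^2 − 183y^3 − 28y^4 + 7y^5 + 5y^6 + y^7

Euclidean algorithm in ℚ[y]:
  y^5 + 3y^4 + 4y^3 − 27y^2 − 117y = (y − 2)(y^4 + 5y^3 + 3y^2 − 9y) + (11y^3 − 12y^2 − 135y)
  y^4 + 5y^3 + 3y^2 − 9y = ((1/11)y + 67/121)(11y^3 − 12y^2 − 135y) + ((2652/121)y^2 + (7956/121)y)
  11y^3 − 12y^2 − 135y = ((1331/2652)y − 1815/884)((2652/121)y^2 + (7956/121)y) + (0)
Last nonzero remainder: (2652/121)y^2 + (7956/121)y. Dividing through by 2652/121 gives the monic gcd y^2 + 3y.
Then lcm(f, g) = f·g / gcd(f, g); expanding and making the result monic gives the answer.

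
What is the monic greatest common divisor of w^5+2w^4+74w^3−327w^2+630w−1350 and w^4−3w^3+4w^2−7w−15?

Euclidean algorithm in ℚ[w]:
  w^5+2w^4+74w^3−327w^2+630w−1350 = (w+5)(w^4−3w^3+4w^2−7w−15) + (85w^3−340w^2+680w−1275)
  w^4−3w^3+4w^2−7w−15 = ((1/85)w+1/85)(85w^3−340w^2+680w−1275) + (0)
Last nonzero remainder: 85w^3−340w^2+680w−1275. Dividing through by 85 gives the monic gcd w^3−4w^2+8w−15.

w^3−4w^2+8w−15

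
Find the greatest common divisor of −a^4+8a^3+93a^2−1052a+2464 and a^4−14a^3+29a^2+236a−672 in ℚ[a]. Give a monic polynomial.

a^2−15a+56

Apply the Euclidean algorithm:
  −a^4+8a^3+93a^2−1052a+2464 = (−1)(a^4−14a^3+29a^2+236a−672) + (−6a^3+122a^2−816a+1792)
  a^4−14a^3+29a^2+236a−672 = (−(1/6)a−19/18)(−6a^3+122a^2−816a+1792) + ((196/9)a^2−(980/3)a+10976/9)
  −6a^3+122a^2−816a+1792 = (−(27/98)a+72/49)((196/9)a^2−(980/3)a+10976/9) + (0)
Last nonzero remainder: (196/9)a^2−(980/3)a+10976/9. Dividing through by 196/9 gives the monic gcd a^2−15a+56.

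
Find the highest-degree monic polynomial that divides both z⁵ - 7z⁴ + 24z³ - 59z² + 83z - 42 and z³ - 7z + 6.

Euclidean algorithm in ℚ[z]:
  z⁵ - 7z⁴ + 24z³ - 59z² + 83z - 42 = (z² - 7z + 31)(z³ - 7z + 6) + (-114z² + 342z - 228)
  z³ - 7z + 6 = (-(1/114)z - 1/38)(-114z² + 342z - 228) + (0)
Last nonzero remainder: -114z² + 342z - 228. Dividing through by -114 gives the monic gcd z² - 3z + 2.

z² - 3z + 2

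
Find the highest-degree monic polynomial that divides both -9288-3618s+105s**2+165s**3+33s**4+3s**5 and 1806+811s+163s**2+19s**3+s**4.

Euclidean algorithm in ℚ[s]:
  3s**5+33s**4+165s**3+105s**2-3618s-9288 = (3s-24)(s**4+19s**3+163s**2+811s+1806) + (132s**3+1584s**2+10428s+34056)
  s**4+19s**3+163s**2+811s+1806 = ((1/132)s+7/132)(132s**3+1584s**2+10428s+34056) + (0)
Last nonzero remainder: 132s**3+1584s**2+10428s+34056. Dividing through by 132 gives the monic gcd s**3+12s**2+79s+258.

258+79s+12s**2+s**3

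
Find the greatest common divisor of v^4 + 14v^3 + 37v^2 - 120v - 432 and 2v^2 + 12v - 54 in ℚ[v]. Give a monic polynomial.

v^2 + 6v - 27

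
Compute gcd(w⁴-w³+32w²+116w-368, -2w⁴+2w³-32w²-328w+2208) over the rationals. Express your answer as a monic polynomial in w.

Euclidean algorithm in ℚ[w]:
  w⁴-w³+32w²+116w-368 = (-1/2)(-2w⁴+2w³-32w²-328w+2208) + (16w²-48w+736)
  -2w⁴+2w³-32w²-328w+2208 = (-(1/8)w²-(1/4)w+3)(16w²-48w+736) + (0)
Last nonzero remainder: 16w²-48w+736. Dividing through by 16 gives the monic gcd w²-3w+46.

w²-3w+46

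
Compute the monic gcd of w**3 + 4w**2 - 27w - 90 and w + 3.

By polynomial division,
  w**3 + 4w**2 - 27w - 90 = (w**2 + w - 30)(w + 3) + (0)
The last nonzero remainder w + 3 is already monic.

w + 3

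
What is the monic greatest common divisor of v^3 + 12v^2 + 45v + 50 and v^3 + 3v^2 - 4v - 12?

v + 2

Apply the Euclidean algorithm:
  v^3 + 12v^2 + 45v + 50 = (v^3 + 3v^2 - 4v - 12) + (9v^2 + 49v + 62)
  v^3 + 3v^2 - 4v - 12 = ((1/9)v - 22/81)(9v^2 + 49v + 62) + ((196/81)v + 392/81)
  9v^2 + 49v + 62 = ((729/196)v + 2511/196)((196/81)v + 392/81) + (0)
Last nonzero remainder: (196/81)v + 392/81. Dividing through by 196/81 gives the monic gcd v + 2.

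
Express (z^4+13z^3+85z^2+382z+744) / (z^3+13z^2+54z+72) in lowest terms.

(z^2+3z+31)/(z+3)

Repeated division with remainder:
  z^4+13z^3+85z^2+382z+744 = (z)(z^3+13z^2+54z+72) + (31z^2+310z+744)
  z^3+13z^2+54z+72 = ((1/31)z+3/31)(31z^2+310z+744) + (0)
Last nonzero remainder: 31z^2+310z+744. Dividing through by 31 gives the monic gcd z^2+10z+24.
Cancel z^2+10z+24 from numerator and denominator to get the reduced form.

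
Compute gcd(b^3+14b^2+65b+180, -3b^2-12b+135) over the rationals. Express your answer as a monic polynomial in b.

b+9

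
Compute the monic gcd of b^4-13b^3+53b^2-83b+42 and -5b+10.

Repeated division with remainder:
  b^4-13b^3+53b^2-83b+42 = (-(1/5)b^3+(11/5)b^2-(31/5)b+21/5)(-5b+10) + (0)
Last nonzero remainder: -5b+10. Dividing through by -5 gives the monic gcd b-2.

b-2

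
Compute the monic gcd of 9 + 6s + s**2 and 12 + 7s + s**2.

3 + s

Apply the Euclidean algorithm:
  s**2 + 6s + 9 = (s**2 + 7s + 12) + (−s − 3)
  s**2 + 7s + 12 = (−s − 4)(−s − 3) + (0)
Last nonzero remainder: −s − 3. Dividing through by −1 gives the monic gcd s + 3.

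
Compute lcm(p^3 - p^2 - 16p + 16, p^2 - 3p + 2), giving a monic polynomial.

By polynomial division,
  p^3 - p^2 - 16p + 16 = (p + 2)(p^2 - 3p + 2) + (-12p + 12)
  p^2 - 3p + 2 = (-(1/12)p + 1/6)(-12p + 12) + (0)
Last nonzero remainder: -12p + 12. Dividing through by -12 gives the monic gcd p - 1.
Then lcm(f, g) = f·g / gcd(f, g); expanding and making the result monic gives the answer.

p^4 - 3p^3 - 14p^2 + 48p - 32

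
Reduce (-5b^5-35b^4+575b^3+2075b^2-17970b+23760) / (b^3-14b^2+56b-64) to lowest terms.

(-5b^3-85b^2-195b+1485)/(b-4)

Apply the Euclidean algorithm:
  -5b^5-35b^4+575b^3+2075b^2-17970b+23760 = (-5b^2-105b-615)(b^3-14b^2+56b-64) + (-975b^2+9750b-15600)
  b^3-14b^2+56b-64 = (-(1/975)b+4/975)(-975b^2+9750b-15600) + (0)
Last nonzero remainder: -975b^2+9750b-15600. Dividing through by -975 gives the monic gcd b^2-10b+16.
Cancel b^2-10b+16 from numerator and denominator to get the reduced form.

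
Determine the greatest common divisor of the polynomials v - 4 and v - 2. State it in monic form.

By polynomial division,
  v - 4 = (v - 2) + (-2)
  v - 2 = (-(1/2)v + 1)(-2) + (0)
The last nonzero remainder is the constant -2, so the polynomials are coprime and gcd = 1.

1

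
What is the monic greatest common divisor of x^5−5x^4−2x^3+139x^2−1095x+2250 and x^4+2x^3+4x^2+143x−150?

By polynomial division,
  x^5−5x^4−2x^3+139x^2−1095x+2250 = (x−7)(x^4+2x^3+4x^2+143x−150) + (8x^3+24x^2+56x+1200)
  x^4+2x^3+4x^2+143x−150 = ((1/8)x−1/8)(8x^3+24x^2+56x+1200) + (0)
Last nonzero remainder: 8x^3+24x^2+56x+1200. Dividing through by 8 gives the monic gcd x^3+3x^2+7x+150.

x^3+3x^2+7x+150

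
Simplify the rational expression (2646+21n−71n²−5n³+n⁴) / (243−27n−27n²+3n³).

(−294−35n+4n²+n³)/(−27+3n²)

Repeated division with remainder:
  n⁴−5n³−71n²+21n+2646 = ((1/3)n+4/3)(3n³−27n²−27n+243) + (−26n²−24n+2322)
  3n³−27n²−27n+243 = (−(3/26)n+387/338)(−26n²−24n+2322) + ((45360/169)n−408240/169)
  −26n²−24n+2322 = (−(2197/22680)n−7267/7560)((45360/169)n−408240/169) + (0)
Last nonzero remainder: (45360/169)n−408240/169. Dividing through by 45360/169 gives the monic gcd n−9.
Cancel n−9 from numerator and denominator to get the reduced form.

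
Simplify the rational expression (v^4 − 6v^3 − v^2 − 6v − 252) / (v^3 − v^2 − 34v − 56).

(v^3 + v^2 + 6v + 36)/(v^2 + 6v + 8)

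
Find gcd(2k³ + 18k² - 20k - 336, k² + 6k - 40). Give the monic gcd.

k - 4

Euclidean algorithm in ℚ[k]:
  2k³ + 18k² - 20k - 336 = (2k + 6)(k² + 6k - 40) + (24k - 96)
  k² + 6k - 40 = ((1/24)k + 5/12)(24k - 96) + (0)
Last nonzero remainder: 24k - 96. Dividing through by 24 gives the monic gcd k - 4.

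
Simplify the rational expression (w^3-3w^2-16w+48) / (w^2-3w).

Repeated division with remainder:
  w^3-3w^2-16w+48 = (w)(w^2-3w) + (-16w+48)
  w^2-3w = (-(1/16)w)(-16w+48) + (0)
Last nonzero remainder: -16w+48. Dividing through by -16 gives the monic gcd w-3.
Cancel w-3 from numerator and denominator to get the reduced form.

(w^2-16)/(w)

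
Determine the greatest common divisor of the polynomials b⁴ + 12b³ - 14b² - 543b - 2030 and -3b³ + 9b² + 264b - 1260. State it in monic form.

By polynomial division,
  b⁴ + 12b³ - 14b² - 543b - 2030 = (-(1/3)b - 5)(-3b³ + 9b² + 264b - 1260) + (119b² + 357b - 8330)
  -3b³ + 9b² + 264b - 1260 = (-(3/119)b + 18/119)(119b² + 357b - 8330) + (0)
Last nonzero remainder: 119b² + 357b - 8330. Dividing through by 119 gives the monic gcd b² + 3b - 70.

b² + 3b - 70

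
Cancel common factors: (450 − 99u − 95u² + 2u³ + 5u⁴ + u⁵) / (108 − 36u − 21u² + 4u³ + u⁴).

(25 + 7u + u²)/(6 + u)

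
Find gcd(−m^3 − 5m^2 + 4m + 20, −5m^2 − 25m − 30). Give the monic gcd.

Repeated division with remainder:
  −m^3 − 5m^2 + 4m + 20 = ((1/5)m)(−5m^2 − 25m − 30) + (10m + 20)
  −5m^2 − 25m − 30 = (−(1/2)m − 3/2)(10m + 20) + (0)
Last nonzero remainder: 10m + 20. Dividing through by 10 gives the monic gcd m + 2.

m + 2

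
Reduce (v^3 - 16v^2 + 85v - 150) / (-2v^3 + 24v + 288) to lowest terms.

(-v^2 + 10v - 25)/(2v^2 + 12v + 48)

Repeated division with remainder:
  v^3 - 16v^2 + 85v - 150 = (-1/2)(-2v^3 + 24v + 288) + (-16v^2 + 97v - 6)
  -2v^3 + 24v + 288 = ((1/8)v + 97/128)(-16v^2 + 97v - 6) + (-(6241/128)v + 18723/64)
  -16v^2 + 97v - 6 = ((2048/6241)v - 128/6241)(-(6241/128)v + 18723/64) + (0)
Last nonzero remainder: -(6241/128)v + 18723/64. Dividing through by -6241/128 gives the monic gcd v - 6.
Cancel v - 6 from numerator and denominator to get the reduced form.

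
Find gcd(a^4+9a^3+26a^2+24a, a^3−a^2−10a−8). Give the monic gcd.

a+2

Apply the Euclidean algorithm:
  a^4+9a^3+26a^2+24a = (a+10)(a^3−a^2−10a−8) + (46a^2+132a+80)
  a^3−a^2−10a−8 = ((1/46)a−89/1058)(46a^2+132a+80) + (−(336/529)a−672/529)
  46a^2+132a+80 = (−(12167/168)a−2645/42)(−(336/529)a−672/529) + (0)
Last nonzero remainder: −(336/529)a−672/529. Dividing through by −336/529 gives the monic gcd a+2.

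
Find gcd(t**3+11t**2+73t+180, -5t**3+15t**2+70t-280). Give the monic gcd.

t+4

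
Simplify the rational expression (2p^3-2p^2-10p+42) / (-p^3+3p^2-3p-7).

(-2p-6)/(p+1)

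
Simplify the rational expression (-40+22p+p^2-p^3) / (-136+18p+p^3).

Euclidean algorithm in ℚ[p]:
  -p^3+p^2+22p-40 = (-1)(p^3+18p-136) + (p^2+40p-176)
  p^3+18p-136 = (p-40)(p^2+40p-176) + (1794p-7176)
  p^2+40p-176 = ((1/1794)p+22/897)(1794p-7176) + (0)
Last nonzero remainder: 1794p-7176. Dividing through by 1794 gives the monic gcd p-4.
Cancel p-4 from numerator and denominator to get the reduced form.

(10-3p-p^2)/(34+4p+p^2)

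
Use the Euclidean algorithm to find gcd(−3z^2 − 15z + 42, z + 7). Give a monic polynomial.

z + 7

Apply the Euclidean algorithm:
  −3z^2 − 15z + 42 = (−3z + 6)(z + 7) + (0)
The last nonzero remainder z + 7 is already monic.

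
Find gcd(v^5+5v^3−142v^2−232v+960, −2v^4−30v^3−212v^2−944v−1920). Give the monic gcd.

v^2+4v+32

By polynomial division,
  v^5+5v^3−142v^2−232v+960 = (−(1/2)v+15/2)(−2v^4−30v^3−212v^2−944v−1920) + (124v^3+976v^2+5888v+15360)
  −2v^4−30v^3−212v^2−944v−1920 = (−(1/62)v−221/1922)(124v^3+976v^2+5888v+15360) + (−(4620/961)v^2−(18480/961)v−147840/961)
  124v^3+976v^2+5888v+15360 = (−(29791/1155)v−7688/77)(−(4620/961)v^2−(18480/961)v−147840/961) + (0)
Last nonzero remainder: −(4620/961)v^2−(18480/961)v−147840/961. Dividing through by −4620/961 gives the monic gcd v^2+4v+32.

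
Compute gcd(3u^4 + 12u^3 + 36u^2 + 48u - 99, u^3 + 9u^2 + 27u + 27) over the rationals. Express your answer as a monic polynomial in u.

u + 3

By polynomial division,
  3u^4 + 12u^3 + 36u^2 + 48u - 99 = (3u - 15)(u^3 + 9u^2 + 27u + 27) + (90u^2 + 372u + 306)
  u^3 + 9u^2 + 27u + 27 = ((1/90)u + 73/1350)(90u^2 + 372u + 306) + ((784/225)u + 784/75)
  90u^2 + 372u + 306 = ((10125/392)u + 11475/392)((784/225)u + 784/75) + (0)
Last nonzero remainder: (784/225)u + 784/75. Dividing through by 784/225 gives the monic gcd u + 3.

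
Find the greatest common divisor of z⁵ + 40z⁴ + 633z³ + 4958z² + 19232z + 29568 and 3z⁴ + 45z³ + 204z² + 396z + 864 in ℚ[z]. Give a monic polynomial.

Apply the Euclidean algorithm:
  z⁵ + 40z⁴ + 633z³ + 4958z² + 19232z + 29568 = ((1/3)z + 25/3)(3z⁴ + 45z³ + 204z² + 396z + 864) + (190z³ + 3126z² + 15644z + 22368)
  3z⁴ + 45z³ + 204z² + 396z + 864 = ((3/190)z − 207/9025)(190z³ + 3126z² + 15644z + 22368) + ((258912/9025)z² + (3624768/9025)z + 12427776/9025)
  190z³ + 3126z² + 15644z + 22368 = ((857375/129456)z + 2102825/129456)((258912/9025)z² + (3624768/9025)z + 12427776/9025) + (0)
Last nonzero remainder: (258912/9025)z² + (3624768/9025)z + 12427776/9025. Dividing through by 258912/9025 gives the monic gcd z² + 14z + 48.

z² + 14z + 48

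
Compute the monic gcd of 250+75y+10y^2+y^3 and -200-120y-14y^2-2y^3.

50+5y+y^2

By polynomial division,
  y^3+10y^2+75y+250 = (-1/2)(-2y^3-14y^2-120y-200) + (3y^2+15y+150)
  -2y^3-14y^2-120y-200 = (-(2/3)y-4/3)(3y^2+15y+150) + (0)
Last nonzero remainder: 3y^2+15y+150. Dividing through by 3 gives the monic gcd y^2+5y+50.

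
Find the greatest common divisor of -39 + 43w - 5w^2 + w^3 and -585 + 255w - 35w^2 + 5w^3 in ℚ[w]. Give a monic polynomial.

39 - 4w + w^2

By polynomial division,
  w^3 - 5w^2 + 43w - 39 = (1/5)(5w^3 - 35w^2 + 255w - 585) + (2w^2 - 8w + 78)
  5w^3 - 35w^2 + 255w - 585 = ((5/2)w - 15/2)(2w^2 - 8w + 78) + (0)
Last nonzero remainder: 2w^2 - 8w + 78. Dividing through by 2 gives the monic gcd w^2 - 4w + 39.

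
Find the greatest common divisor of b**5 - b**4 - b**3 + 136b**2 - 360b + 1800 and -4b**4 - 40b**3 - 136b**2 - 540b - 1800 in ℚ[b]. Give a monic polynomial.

b**3 + 5b**2 + 9b + 90

By polynomial division,
  b**5 - b**4 - b**3 + 136b**2 - 360b + 1800 = (-(1/4)b + 11/4)(-4b**4 - 40b**3 - 136b**2 - 540b - 1800) + (75b**3 + 375b**2 + 675b + 6750)
  -4b**4 - 40b**3 - 136b**2 - 540b - 1800 = (-(4/75)b - 4/15)(75b**3 + 375b**2 + 675b + 6750) + (0)
Last nonzero remainder: 75b**3 + 375b**2 + 675b + 6750. Dividing through by 75 gives the monic gcd b**3 + 5b**2 + 9b + 90.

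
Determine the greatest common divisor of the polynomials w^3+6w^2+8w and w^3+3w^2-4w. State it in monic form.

w^2+4w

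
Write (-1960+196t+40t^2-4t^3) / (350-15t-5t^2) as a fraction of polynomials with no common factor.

(-280-12t+4t^2)/(50+5t)

By polynomial division,
  -4t^3+40t^2+196t-1960 = ((4/5)t-52/5)(-5t^2-15t+350) + (-240t+1680)
  -5t^2-15t+350 = ((1/48)t+5/24)(-240t+1680) + (0)
Last nonzero remainder: -240t+1680. Dividing through by -240 gives the monic gcd t-7.
Cancel t-7 from numerator and denominator to get the reduced form.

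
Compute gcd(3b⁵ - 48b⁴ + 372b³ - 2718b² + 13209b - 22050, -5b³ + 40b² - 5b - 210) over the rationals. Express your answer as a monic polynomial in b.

Euclidean algorithm in ℚ[b]:
  3b⁵ - 48b⁴ + 372b³ - 2718b² + 13209b - 22050 = (-(3/5)b² + (24/5)b - 177/5)(-5b³ + 40b² - 5b - 210) + (-1404b² + 14040b - 29484)
  -5b³ + 40b² - 5b - 210 = ((5/1404)b + 5/702)(-1404b² + 14040b - 29484) + (0)
Last nonzero remainder: -1404b² + 14040b - 29484. Dividing through by -1404 gives the monic gcd b² - 10b + 21.

b² - 10b + 21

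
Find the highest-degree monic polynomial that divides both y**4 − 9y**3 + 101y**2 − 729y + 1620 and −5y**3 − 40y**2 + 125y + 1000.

By polynomial division,
  y**4 − 9y**3 + 101y**2 − 729y + 1620 = (−(1/5)y + 17/5)(−5y**3 − 40y**2 + 125y + 1000) + (262y**2 − 954y − 1780)
  −5y**3 − 40y**2 + 125y + 1000 = (−(5/262)y − 7625/34322)(262y**2 − 954y − 1780) + (−(2074950/17161)y + 10374750/17161)
  262y**2 − 954y − 1780 = (−(2248091/1037475)y − 3054658/1037475)(−(2074950/17161)y + 10374750/17161) + (0)
Last nonzero remainder: −(2074950/17161)y + 10374750/17161. Dividing through by −2074950/17161 gives the monic gcd y − 5.

y − 5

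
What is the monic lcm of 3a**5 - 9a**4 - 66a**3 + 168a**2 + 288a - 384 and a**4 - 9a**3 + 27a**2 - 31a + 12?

a**7 - 7a**6 - 7a**5 + 135a**4 - 194a**3 - 344a**2 + 800a - 384

Repeated division with remainder:
  3a**5 - 9a**4 - 66a**3 + 168a**2 + 288a - 384 = (3a + 18)(a**4 - 9a**3 + 27a**2 - 31a + 12) + (15a**3 - 225a**2 + 810a - 600)
  a**4 - 9a**3 + 27a**2 - 31a + 12 = ((1/15)a + 2/5)(15a**3 - 225a**2 + 810a - 600) + (63a**2 - 315a + 252)
  15a**3 - 225a**2 + 810a - 600 = ((5/21)a - 50/21)(63a**2 - 315a + 252) + (0)
Last nonzero remainder: 63a**2 - 315a + 252. Dividing through by 63 gives the monic gcd a**2 - 5a + 4.
Then lcm(f, g) = f·g / gcd(f, g); expanding and making the result monic gives the answer.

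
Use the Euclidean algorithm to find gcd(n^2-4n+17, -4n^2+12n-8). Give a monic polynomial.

By polynomial division,
  n^2-4n+17 = (-1/4)(-4n^2+12n-8) + (-n+15)
  -4n^2+12n-8 = (4n+48)(-n+15) + (-728)
  -n+15 = ((1/728)n-15/728)(-728) + (0)
The last nonzero remainder is the constant -728, so the polynomials are coprime and gcd = 1.

1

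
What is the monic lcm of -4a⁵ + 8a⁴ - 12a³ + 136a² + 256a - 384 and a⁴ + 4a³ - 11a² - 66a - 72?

a⁷ + 4a⁶ - 34a⁴ - 241a³ - 594a² + 864

Repeated division with remainder:
  -4a⁵ + 8a⁴ - 12a³ + 136a² + 256a - 384 = (-4a + 24)(a⁴ + 4a³ - 11a² - 66a - 72) + (-152a³ + 136a² + 1552a + 1344)
  a⁴ + 4a³ - 11a² - 66a - 72 = (-(1/152)a - 93/2888)(-152a³ + 136a² + 1552a + 1344) + ((1296/361)a² - (2592/361)a - 10368/361)
  -152a³ + 136a² + 1552a + 1344 = (-(6859/162)a - 2527/54)((1296/361)a² - (2592/361)a - 10368/361) + (0)
Last nonzero remainder: (1296/361)a² - (2592/361)a - 10368/361. Dividing through by 1296/361 gives the monic gcd a² - 2a - 8.
Then lcm(f, g) = f·g / gcd(f, g); expanding and making the result monic gives the answer.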